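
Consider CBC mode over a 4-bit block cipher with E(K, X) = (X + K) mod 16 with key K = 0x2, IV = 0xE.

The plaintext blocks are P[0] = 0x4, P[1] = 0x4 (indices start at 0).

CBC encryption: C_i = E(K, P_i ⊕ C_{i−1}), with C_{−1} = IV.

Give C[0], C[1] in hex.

C[0]: P[0] ⊕ 0xE = 0xA; E(K, 0xA) = 0xC.
C[1]: P[1] ⊕ 0xC = 0x8; E(K, 0x8) = 0xA.

C[0] = 0xC, C[1] = 0xA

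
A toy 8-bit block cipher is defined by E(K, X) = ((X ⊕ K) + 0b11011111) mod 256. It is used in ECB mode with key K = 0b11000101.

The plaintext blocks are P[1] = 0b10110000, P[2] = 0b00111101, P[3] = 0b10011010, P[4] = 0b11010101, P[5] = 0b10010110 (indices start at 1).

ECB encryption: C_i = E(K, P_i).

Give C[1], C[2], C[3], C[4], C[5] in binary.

C[1]: E(K, 0b10110000) = 0b01010100.
C[2]: E(K, 0b00111101) = 0b11010111.
C[3]: E(K, 0b10011010) = 0b00111110.
C[4]: E(K, 0b11010101) = 0b11101111.
C[5]: E(K, 0b10010110) = 0b00110010.

C[1] = 0b01010100, C[2] = 0b11010111, C[3] = 0b00111110, C[4] = 0b11101111, C[5] = 0b00110010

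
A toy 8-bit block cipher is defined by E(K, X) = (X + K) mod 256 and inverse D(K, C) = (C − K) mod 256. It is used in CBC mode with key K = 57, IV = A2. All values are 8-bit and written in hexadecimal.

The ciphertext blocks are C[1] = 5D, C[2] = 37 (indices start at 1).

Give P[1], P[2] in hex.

P[1] = A4, P[2] = BD

CBC decryption: P_i = D(K, C_i) ⊕ C_{i−1}, with C_{0} = IV.
P[1]: D(K, 5D) = 06; 06 ⊕ A2 = A4.
P[2]: D(K, 37) = E0; E0 ⊕ 5D = BD.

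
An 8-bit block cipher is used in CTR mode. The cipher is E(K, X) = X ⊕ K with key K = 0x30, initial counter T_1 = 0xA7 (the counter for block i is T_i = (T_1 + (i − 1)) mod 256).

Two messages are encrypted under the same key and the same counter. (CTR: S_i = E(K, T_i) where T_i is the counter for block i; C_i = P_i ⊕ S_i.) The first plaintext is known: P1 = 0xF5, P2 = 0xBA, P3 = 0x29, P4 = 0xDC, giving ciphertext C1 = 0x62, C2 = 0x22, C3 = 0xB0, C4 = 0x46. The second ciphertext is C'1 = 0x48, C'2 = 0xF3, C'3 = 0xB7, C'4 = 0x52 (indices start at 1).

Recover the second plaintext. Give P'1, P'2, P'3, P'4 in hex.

P'1 = 0xDF, P'2 = 0x6B, P'3 = 0x2E, P'4 = 0xC8

In CTR with a reused counter, both messages share the same keystream S_i, so C_i ⊕ C'_i = P_i ⊕ P'_i and thus P'_i = P_i ⊕ C_i ⊕ C'_i.
P'1: 0xF5 ⊕ 0x62 ⊕ 0x48 = 0xDF.
P'2: 0xBA ⊕ 0x22 ⊕ 0xF3 = 0x6B.
P'3: 0x29 ⊕ 0xB0 ⊕ 0xB7 = 0x2E.
P'4: 0xDC ⊕ 0x46 ⊕ 0x52 = 0xC8.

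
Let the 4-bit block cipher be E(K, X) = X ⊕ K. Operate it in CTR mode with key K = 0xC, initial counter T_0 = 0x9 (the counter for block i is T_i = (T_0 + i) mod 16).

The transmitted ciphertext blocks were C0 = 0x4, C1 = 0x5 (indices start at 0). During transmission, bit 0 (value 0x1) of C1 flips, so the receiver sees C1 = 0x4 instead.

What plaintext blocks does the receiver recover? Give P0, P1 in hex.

CTR decryption: S_i = E(K, T_i) where T_i is the counter for block i; P_i = C_i ⊕ S_i.
Only C1 changed, to 0x4. In CTR, a change in C_i flips the same bit in P_i only; the keystream is unaffected. Decrypting the received ciphertext:
P0: T = 0x9, S = E(K, T) = 0x5; 0x4 ⊕ 0x5 = 0x1.
P1: T = 0xA, S = E(K, T) = 0x6; 0x4 ⊕ 0x6 = 0x2.
Blocks that differ from the original plaintext: P1.

P0 = 0x1, P1 = 0x2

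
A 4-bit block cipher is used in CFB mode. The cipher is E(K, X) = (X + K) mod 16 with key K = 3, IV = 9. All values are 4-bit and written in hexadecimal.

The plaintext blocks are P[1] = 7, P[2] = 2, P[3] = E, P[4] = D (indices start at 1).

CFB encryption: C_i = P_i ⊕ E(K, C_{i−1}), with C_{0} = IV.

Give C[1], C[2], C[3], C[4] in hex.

C[1] = B, C[2] = C, C[3] = 1, C[4] = 9

C[1]: E(K, 9) = C; 7 ⊕ C = B.
C[2]: E(K, B) = E; 2 ⊕ E = C.
C[3]: E(K, C) = F; E ⊕ F = 1.
C[4]: E(K, 1) = 4; D ⊕ 4 = 9.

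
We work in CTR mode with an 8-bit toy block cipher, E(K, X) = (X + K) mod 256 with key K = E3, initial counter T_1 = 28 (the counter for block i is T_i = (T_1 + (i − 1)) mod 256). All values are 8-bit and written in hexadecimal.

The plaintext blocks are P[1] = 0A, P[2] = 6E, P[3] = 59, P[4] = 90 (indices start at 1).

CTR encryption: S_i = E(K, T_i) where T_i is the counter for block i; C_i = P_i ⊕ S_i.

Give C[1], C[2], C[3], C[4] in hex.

C[1] = 01, C[2] = 62, C[3] = 54, C[4] = 9E

C[1]: T = 28, S = E(K, T) = 0B; 0A ⊕ 0B = 01.
C[2]: T = 29, S = E(K, T) = 0C; 6E ⊕ 0C = 62.
C[3]: T = 2A, S = E(K, T) = 0D; 59 ⊕ 0D = 54.
C[4]: T = 2B, S = E(K, T) = 0E; 90 ⊕ 0E = 9E.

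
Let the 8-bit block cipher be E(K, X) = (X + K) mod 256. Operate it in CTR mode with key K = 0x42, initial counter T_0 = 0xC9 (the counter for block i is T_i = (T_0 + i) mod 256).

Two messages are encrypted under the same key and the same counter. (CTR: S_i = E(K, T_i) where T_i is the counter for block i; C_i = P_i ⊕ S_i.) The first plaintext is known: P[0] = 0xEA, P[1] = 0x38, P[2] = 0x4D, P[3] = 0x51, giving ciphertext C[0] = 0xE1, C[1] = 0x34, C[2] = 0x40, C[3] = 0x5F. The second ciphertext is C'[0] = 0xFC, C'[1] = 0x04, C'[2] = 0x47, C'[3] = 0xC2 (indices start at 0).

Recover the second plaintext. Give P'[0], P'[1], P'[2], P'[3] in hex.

In CTR with a reused counter, both messages share the same keystream S_i, so C_i ⊕ C'_i = P_i ⊕ P'_i and thus P'_i = P_i ⊕ C_i ⊕ C'_i.
P'[0]: 0xEA ⊕ 0xE1 ⊕ 0xFC = 0xF7.
P'[1]: 0x38 ⊕ 0x34 ⊕ 0x04 = 0x08.
P'[2]: 0x4D ⊕ 0x40 ⊕ 0x47 = 0x4A.
P'[3]: 0x51 ⊕ 0x5F ⊕ 0xC2 = 0xCC.

P'[0] = 0xF7, P'[1] = 0x08, P'[2] = 0x4A, P'[3] = 0xCC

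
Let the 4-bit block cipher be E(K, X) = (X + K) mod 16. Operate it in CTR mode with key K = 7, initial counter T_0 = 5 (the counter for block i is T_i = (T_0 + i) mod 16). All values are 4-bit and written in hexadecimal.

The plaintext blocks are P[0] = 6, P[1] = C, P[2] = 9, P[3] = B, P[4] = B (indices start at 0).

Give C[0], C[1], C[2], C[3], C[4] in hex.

CTR encryption: S_i = E(K, T_i) where T_i is the counter for block i; C_i = P_i ⊕ S_i.
C[0]: T = 5, S = E(K, T) = C; 6 ⊕ C = A.
C[1]: T = 6, S = E(K, T) = D; C ⊕ D = 1.
C[2]: T = 7, S = E(K, T) = E; 9 ⊕ E = 7.
C[3]: T = 8, S = E(K, T) = F; B ⊕ F = 4.
C[4]: T = 9, S = E(K, T) = 0; B ⊕ 0 = B.

C[0] = A, C[1] = 1, C[2] = 7, C[3] = 4, C[4] = B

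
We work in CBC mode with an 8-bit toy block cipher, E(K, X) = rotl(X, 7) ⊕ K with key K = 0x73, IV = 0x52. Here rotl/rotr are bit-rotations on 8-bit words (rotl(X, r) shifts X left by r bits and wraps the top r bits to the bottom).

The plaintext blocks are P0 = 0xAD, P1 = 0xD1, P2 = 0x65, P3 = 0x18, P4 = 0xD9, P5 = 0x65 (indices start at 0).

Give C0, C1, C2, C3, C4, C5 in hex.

C0 = 0x8C, C1 = 0xDD, C2 = 0x2F, C3 = 0xE8, C4 = 0xEB, C5 = 0x34

CBC encryption: C_i = E(K, P_i ⊕ C_{i−1}), with C_{−1} = IV.
C0: P0 ⊕ 0x52 = 0xFF; E(K, 0xFF) = 0x8C.
C1: P1 ⊕ 0x8C = 0x5D; E(K, 0x5D) = 0xDD.
C2: P2 ⊕ 0xDD = 0xB8; E(K, 0xB8) = 0x2F.
C3: P3 ⊕ 0x2F = 0x37; E(K, 0x37) = 0xE8.
C4: P4 ⊕ 0xE8 = 0x31; E(K, 0x31) = 0xEB.
C5: P5 ⊕ 0xEB = 0x8E; E(K, 0x8E) = 0x34.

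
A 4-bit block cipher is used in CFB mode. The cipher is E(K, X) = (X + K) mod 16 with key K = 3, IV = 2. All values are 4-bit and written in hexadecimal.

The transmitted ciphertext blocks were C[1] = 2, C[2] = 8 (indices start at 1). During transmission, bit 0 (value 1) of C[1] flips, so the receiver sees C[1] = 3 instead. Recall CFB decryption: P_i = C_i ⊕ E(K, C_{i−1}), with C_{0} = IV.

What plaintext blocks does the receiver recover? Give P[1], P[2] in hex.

Only C[1] changed, to 3. In CFB, a change in C_i flips the same bit in P_i and garbles P_{i+1}. Decrypting the received ciphertext:
P[1]: E(K, 2) = 5; 3 ⊕ 5 = 6.
P[2]: E(K, 3) = 6; 8 ⊕ 6 = E.
Blocks that differ from the original plaintext: P[1], P[2].

P[1] = 6, P[2] = E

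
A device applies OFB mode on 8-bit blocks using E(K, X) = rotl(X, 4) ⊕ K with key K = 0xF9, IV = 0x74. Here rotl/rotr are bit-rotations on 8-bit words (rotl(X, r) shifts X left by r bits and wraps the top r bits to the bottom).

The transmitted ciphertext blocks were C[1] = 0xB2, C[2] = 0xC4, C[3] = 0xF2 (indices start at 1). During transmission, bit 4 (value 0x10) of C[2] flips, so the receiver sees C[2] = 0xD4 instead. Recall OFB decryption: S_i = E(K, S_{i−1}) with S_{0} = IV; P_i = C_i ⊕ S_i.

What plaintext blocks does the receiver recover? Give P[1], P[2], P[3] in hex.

P[1] = 0x0C, P[2] = 0xC6, P[3] = 0x2A

Only C[2] changed, to 0xD4. In OFB, a change in C_i flips the same bit in P_i only; the keystream is unaffected. Decrypting the received ciphertext:
P[1]: S = E(K, 0x74) = 0xBE; 0xB2 ⊕ 0xBE = 0x0C.
P[2]: S = E(K, 0xBE) = 0x12; 0xD4 ⊕ 0x12 = 0xC6.
P[3]: S = E(K, 0x12) = 0xD8; 0xF2 ⊕ 0xD8 = 0x2A.
Blocks that differ from the original plaintext: P[2].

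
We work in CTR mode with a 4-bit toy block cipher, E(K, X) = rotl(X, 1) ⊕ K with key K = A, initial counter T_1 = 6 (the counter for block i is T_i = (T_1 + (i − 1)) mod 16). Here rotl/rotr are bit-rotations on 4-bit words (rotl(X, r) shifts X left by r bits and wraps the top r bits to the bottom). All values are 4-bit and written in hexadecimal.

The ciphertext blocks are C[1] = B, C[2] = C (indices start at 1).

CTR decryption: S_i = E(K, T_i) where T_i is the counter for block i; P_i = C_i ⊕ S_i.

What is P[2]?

P[2] = 8

P[2]: T = 7, S = E(K, T) = 4; C ⊕ 4 = 8.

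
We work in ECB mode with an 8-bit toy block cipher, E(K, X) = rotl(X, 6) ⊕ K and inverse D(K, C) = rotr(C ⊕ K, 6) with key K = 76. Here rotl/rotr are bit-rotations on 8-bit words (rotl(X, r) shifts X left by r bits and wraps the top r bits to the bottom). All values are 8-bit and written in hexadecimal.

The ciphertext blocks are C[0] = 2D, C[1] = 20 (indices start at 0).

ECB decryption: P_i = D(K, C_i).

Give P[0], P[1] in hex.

P[0] = 6D, P[1] = 59

P[0]: D(K, 2D) = 6D.
P[1]: D(K, 20) = 59.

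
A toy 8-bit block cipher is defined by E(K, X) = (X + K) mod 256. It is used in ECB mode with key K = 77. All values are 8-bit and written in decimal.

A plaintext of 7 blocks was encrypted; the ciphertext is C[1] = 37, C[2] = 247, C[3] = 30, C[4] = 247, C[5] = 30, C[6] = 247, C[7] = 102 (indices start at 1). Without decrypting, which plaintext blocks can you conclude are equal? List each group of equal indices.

ECB encrypts each block independently with the same key, so equal ciphertext blocks imply equal plaintext blocks.
C[2] = C[4] = C[6] = 247, so P[2] = P[4] = P[6].
C[3] = C[5] = 30, so P[3] = P[5].

P[2] = P[4] = P[6]; P[3] = P[5]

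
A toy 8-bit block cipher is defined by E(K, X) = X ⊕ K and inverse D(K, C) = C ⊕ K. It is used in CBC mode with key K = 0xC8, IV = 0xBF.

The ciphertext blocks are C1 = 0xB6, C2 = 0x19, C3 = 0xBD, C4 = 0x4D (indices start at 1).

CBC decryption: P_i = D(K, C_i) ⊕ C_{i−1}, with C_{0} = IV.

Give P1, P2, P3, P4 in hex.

P1: D(K, 0xB6) = 0x7E; 0x7E ⊕ 0xBF = 0xC1.
P2: D(K, 0x19) = 0xD1; 0xD1 ⊕ 0xB6 = 0x67.
P3: D(K, 0xBD) = 0x75; 0x75 ⊕ 0x19 = 0x6C.
P4: D(K, 0x4D) = 0x85; 0x85 ⊕ 0xBD = 0x38.

P1 = 0xC1, P2 = 0x67, P3 = 0x6C, P4 = 0x38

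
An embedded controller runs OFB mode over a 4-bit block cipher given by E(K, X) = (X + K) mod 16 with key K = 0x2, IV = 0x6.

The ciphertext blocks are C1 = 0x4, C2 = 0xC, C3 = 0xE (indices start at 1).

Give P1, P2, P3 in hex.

OFB decryption: S_i = E(K, S_{i−1}) with S_{0} = IV; P_i = C_i ⊕ S_i.
P1: S = E(K, 0x6) = 0x8; 0x4 ⊕ 0x8 = 0xC.
P2: S = E(K, 0x8) = 0xA; 0xC ⊕ 0xA = 0x6.
P3: S = E(K, 0xA) = 0xC; 0xE ⊕ 0xC = 0x2.

P1 = 0xC, P2 = 0x6, P3 = 0x2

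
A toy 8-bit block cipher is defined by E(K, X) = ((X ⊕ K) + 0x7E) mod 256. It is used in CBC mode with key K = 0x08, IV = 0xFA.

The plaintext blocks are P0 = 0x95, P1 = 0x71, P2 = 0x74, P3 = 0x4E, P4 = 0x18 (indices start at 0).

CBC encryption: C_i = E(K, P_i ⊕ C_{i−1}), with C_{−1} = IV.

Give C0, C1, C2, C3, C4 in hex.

C0: P0 ⊕ 0xFA = 0x6F; E(K, 0x6F) = 0xE5.
C1: P1 ⊕ 0xE5 = 0x94; E(K, 0x94) = 0x1A.
C2: P2 ⊕ 0x1A = 0x6E; E(K, 0x6E) = 0xE4.
C3: P3 ⊕ 0xE4 = 0xAA; E(K, 0xAA) = 0x20.
C4: P4 ⊕ 0x20 = 0x38; E(K, 0x38) = 0xAE.

C0 = 0xE5, C1 = 0x1A, C2 = 0xE4, C3 = 0x20, C4 = 0xAE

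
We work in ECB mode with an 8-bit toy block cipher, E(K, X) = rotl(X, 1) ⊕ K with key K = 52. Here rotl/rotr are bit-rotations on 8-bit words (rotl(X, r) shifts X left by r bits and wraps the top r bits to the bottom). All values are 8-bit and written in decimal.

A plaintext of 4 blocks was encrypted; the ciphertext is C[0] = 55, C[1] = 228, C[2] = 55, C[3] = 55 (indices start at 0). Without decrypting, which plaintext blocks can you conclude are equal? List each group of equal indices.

ECB encrypts each block independently with the same key, so equal ciphertext blocks imply equal plaintext blocks.
C[0] = C[2] = C[3] = 55, so P[0] = P[2] = P[3].

P[0] = P[2] = P[3]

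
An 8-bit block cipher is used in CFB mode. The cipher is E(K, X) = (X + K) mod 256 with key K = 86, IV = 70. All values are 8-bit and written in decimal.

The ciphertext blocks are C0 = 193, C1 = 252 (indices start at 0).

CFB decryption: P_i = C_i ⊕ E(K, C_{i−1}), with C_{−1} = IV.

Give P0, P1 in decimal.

P0 = 93, P1 = 235

P0: E(K, 70) = 156; 193 ⊕ 156 = 93.
P1: E(K, 193) = 23; 252 ⊕ 23 = 235.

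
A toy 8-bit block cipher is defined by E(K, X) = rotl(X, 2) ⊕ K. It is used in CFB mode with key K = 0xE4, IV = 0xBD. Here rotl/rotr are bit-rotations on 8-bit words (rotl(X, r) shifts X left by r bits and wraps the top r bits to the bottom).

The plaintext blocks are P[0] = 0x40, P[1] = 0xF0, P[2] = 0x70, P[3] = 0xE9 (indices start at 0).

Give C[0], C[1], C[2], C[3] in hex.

CFB encryption: C_i = P_i ⊕ E(K, C_{i−1}), with C_{−1} = IV.
C[0]: E(K, 0xBD) = 0x12; 0x40 ⊕ 0x12 = 0x52.
C[1]: E(K, 0x52) = 0xAD; 0xF0 ⊕ 0xAD = 0x5D.
C[2]: E(K, 0x5D) = 0x91; 0x70 ⊕ 0x91 = 0xE1.
C[3]: E(K, 0xE1) = 0x63; 0xE9 ⊕ 0x63 = 0x8A.

C[0] = 0x52, C[1] = 0x5D, C[2] = 0xE1, C[3] = 0x8A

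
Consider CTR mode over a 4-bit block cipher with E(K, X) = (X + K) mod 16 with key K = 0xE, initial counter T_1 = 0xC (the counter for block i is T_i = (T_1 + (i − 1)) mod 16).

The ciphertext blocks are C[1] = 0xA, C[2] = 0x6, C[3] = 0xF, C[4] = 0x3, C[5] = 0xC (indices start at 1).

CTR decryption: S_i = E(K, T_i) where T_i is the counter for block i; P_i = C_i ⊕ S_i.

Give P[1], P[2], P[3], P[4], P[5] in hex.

P[1] = 0x0, P[2] = 0xD, P[3] = 0x3, P[4] = 0xE, P[5] = 0x2

P[1]: T = 0xC, S = E(K, T) = 0xA; 0xA ⊕ 0xA = 0x0.
P[2]: T = 0xD, S = E(K, T) = 0xB; 0x6 ⊕ 0xB = 0xD.
P[3]: T = 0xE, S = E(K, T) = 0xC; 0xF ⊕ 0xC = 0x3.
P[4]: T = 0xF, S = E(K, T) = 0xD; 0x3 ⊕ 0xD = 0xE.
P[5]: T = 0x0, S = E(K, T) = 0xE; 0xC ⊕ 0xE = 0x2.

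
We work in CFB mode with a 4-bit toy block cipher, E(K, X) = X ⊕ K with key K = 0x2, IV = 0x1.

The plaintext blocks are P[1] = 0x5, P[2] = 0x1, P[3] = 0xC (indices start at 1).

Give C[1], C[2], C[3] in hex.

C[1] = 0x6, C[2] = 0x5, C[3] = 0xB

CFB encryption: C_i = P_i ⊕ E(K, C_{i−1}), with C_{0} = IV.
C[1]: E(K, 0x1) = 0x3; 0x5 ⊕ 0x3 = 0x6.
C[2]: E(K, 0x6) = 0x4; 0x1 ⊕ 0x4 = 0x5.
C[3]: E(K, 0x5) = 0x7; 0xC ⊕ 0x7 = 0xB.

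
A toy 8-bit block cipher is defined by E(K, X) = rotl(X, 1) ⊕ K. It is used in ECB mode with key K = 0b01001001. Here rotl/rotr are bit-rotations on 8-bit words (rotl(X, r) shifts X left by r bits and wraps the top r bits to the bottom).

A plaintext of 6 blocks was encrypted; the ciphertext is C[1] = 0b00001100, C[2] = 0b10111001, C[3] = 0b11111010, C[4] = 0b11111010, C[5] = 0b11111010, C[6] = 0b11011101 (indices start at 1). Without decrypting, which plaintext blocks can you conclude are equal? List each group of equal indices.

ECB encrypts each block independently with the same key, so equal ciphertext blocks imply equal plaintext blocks.
C[3] = C[4] = C[5] = 0b11111010, so P[3] = P[4] = P[5].

P[3] = P[4] = P[5]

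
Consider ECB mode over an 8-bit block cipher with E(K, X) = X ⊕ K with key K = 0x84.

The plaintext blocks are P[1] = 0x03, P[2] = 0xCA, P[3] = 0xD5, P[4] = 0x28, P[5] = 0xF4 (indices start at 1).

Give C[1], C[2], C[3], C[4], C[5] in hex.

C[1] = 0x87, C[2] = 0x4E, C[3] = 0x51, C[4] = 0xAC, C[5] = 0x70

ECB encryption: C_i = E(K, P_i).
C[1]: E(K, 0x03) = 0x87.
C[2]: E(K, 0xCA) = 0x4E.
C[3]: E(K, 0xD5) = 0x51.
C[4]: E(K, 0x28) = 0xAC.
C[5]: E(K, 0xF4) = 0x70.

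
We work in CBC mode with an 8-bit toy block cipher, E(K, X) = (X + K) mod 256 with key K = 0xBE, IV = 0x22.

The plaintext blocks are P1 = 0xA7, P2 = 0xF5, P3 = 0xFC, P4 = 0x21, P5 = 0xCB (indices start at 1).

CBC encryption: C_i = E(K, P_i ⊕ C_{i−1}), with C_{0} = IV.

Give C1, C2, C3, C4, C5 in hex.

C1: P1 ⊕ 0x22 = 0x85; E(K, 0x85) = 0x43.
C2: P2 ⊕ 0x43 = 0xB6; E(K, 0xB6) = 0x74.
C3: P3 ⊕ 0x74 = 0x88; E(K, 0x88) = 0x46.
C4: P4 ⊕ 0x46 = 0x67; E(K, 0x67) = 0x25.
C5: P5 ⊕ 0x25 = 0xEE; E(K, 0xEE) = 0xAC.

C1 = 0x43, C2 = 0x74, C3 = 0x46, C4 = 0x25, C5 = 0xAC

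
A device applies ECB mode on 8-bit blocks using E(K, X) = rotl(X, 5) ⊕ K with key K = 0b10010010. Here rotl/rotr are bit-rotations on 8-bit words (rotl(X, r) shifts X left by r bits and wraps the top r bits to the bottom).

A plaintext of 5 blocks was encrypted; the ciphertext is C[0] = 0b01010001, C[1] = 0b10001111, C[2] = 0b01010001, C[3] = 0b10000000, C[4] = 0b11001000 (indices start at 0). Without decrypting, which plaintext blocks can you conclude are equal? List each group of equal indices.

P[0] = P[2]

ECB encrypts each block independently with the same key, so equal ciphertext blocks imply equal plaintext blocks.
C[0] = C[2] = 0b01010001, so P[0] = P[2].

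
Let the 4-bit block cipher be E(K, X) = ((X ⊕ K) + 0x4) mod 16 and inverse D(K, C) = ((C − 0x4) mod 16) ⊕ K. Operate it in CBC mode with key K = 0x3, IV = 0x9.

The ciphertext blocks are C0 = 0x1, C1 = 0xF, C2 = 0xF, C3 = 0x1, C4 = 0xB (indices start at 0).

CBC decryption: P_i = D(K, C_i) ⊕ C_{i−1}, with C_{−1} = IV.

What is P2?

P2 = 0x7

P2: D(K, 0xF) = 0x8; 0x8 ⊕ 0xF = 0x7.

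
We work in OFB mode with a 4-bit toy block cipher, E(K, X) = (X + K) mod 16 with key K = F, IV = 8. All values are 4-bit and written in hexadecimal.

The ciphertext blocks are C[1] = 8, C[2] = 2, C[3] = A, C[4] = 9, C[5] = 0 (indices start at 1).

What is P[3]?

P[3] = F

OFB decryption: S_i = E(K, S_{i−1}) with S_{0} = IV; P_i = C_i ⊕ S_i.
P[1]: S = E(K, 8) = 7; 8 ⊕ 7 = F.
P[2]: S = E(K, 7) = 6; 2 ⊕ 6 = 4.
P[3]: S = E(K, 6) = 5; A ⊕ 5 = F.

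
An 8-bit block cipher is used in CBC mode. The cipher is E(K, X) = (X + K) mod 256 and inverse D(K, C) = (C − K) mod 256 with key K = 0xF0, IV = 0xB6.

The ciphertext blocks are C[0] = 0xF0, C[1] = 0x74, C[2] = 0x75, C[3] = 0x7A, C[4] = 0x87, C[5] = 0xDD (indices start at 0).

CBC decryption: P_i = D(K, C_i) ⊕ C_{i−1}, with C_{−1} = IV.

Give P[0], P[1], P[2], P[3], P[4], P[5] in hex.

P[0] = 0xB6, P[1] = 0x74, P[2] = 0xF1, P[3] = 0xFF, P[4] = 0xED, P[5] = 0x6A

P[0]: D(K, 0xF0) = 0x00; 0x00 ⊕ 0xB6 = 0xB6.
P[1]: D(K, 0x74) = 0x84; 0x84 ⊕ 0xF0 = 0x74.
P[2]: D(K, 0x75) = 0x85; 0x85 ⊕ 0x74 = 0xF1.
P[3]: D(K, 0x7A) = 0x8A; 0x8A ⊕ 0x75 = 0xFF.
P[4]: D(K, 0x87) = 0x97; 0x97 ⊕ 0x7A = 0xED.
P[5]: D(K, 0xDD) = 0xED; 0xED ⊕ 0x87 = 0x6A.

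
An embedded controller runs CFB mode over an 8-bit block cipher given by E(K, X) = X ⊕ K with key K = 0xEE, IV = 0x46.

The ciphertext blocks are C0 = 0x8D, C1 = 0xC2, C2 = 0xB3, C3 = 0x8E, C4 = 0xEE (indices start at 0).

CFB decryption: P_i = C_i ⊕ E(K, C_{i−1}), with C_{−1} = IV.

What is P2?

P2: E(K, 0xC2) = 0x2C; 0xB3 ⊕ 0x2C = 0x9F.

P2 = 0x9F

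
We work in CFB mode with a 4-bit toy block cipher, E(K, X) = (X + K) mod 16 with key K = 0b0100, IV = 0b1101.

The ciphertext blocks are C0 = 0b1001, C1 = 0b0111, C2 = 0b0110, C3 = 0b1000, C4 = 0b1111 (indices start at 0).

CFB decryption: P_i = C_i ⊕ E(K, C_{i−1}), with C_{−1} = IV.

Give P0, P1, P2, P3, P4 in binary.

P0: E(K, 0b1101) = 0b0001; 0b1001 ⊕ 0b0001 = 0b1000.
P1: E(K, 0b1001) = 0b1101; 0b0111 ⊕ 0b1101 = 0b1010.
P2: E(K, 0b0111) = 0b1011; 0b0110 ⊕ 0b1011 = 0b1101.
P3: E(K, 0b0110) = 0b1010; 0b1000 ⊕ 0b1010 = 0b0010.
P4: E(K, 0b1000) = 0b1100; 0b1111 ⊕ 0b1100 = 0b0011.

P0 = 0b1000, P1 = 0b1010, P2 = 0b1101, P3 = 0b0010, P4 = 0b0011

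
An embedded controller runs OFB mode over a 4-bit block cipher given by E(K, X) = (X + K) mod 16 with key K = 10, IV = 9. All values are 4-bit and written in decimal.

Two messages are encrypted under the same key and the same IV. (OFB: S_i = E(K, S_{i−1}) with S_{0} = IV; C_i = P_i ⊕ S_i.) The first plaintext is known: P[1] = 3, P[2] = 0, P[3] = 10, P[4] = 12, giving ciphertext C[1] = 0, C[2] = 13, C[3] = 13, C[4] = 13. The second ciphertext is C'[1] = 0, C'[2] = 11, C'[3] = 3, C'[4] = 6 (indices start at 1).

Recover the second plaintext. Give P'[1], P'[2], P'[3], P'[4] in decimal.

In OFB with a reused IV, both messages share the same keystream S_i, so C_i ⊕ C'_i = P_i ⊕ P'_i and thus P'_i = P_i ⊕ C_i ⊕ C'_i.
P'[1]: 3 ⊕ 0 ⊕ 0 = 3.
P'[2]: 0 ⊕ 13 ⊕ 11 = 6.
P'[3]: 10 ⊕ 13 ⊕ 3 = 4.
P'[4]: 12 ⊕ 13 ⊕ 6 = 7.

P'[1] = 3, P'[2] = 6, P'[3] = 4, P'[4] = 7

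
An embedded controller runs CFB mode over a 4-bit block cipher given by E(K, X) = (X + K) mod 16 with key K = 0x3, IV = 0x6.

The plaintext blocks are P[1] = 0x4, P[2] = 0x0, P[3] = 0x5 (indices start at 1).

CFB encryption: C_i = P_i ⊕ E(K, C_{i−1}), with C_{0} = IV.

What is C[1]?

C[1] = 0xD

C[1]: E(K, 0x6) = 0x9; 0x4 ⊕ 0x9 = 0xD.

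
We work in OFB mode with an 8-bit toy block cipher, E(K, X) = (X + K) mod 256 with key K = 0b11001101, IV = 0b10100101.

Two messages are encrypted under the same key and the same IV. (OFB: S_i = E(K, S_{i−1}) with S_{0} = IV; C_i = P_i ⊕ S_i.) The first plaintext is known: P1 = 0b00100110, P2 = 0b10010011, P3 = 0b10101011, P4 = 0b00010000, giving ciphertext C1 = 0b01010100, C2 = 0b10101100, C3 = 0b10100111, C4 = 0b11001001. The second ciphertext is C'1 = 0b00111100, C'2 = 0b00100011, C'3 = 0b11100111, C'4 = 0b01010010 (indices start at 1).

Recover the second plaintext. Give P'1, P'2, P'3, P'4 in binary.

P'1 = 0b01001110, P'2 = 0b00011100, P'3 = 0b11101011, P'4 = 0b10001011

In OFB with a reused IV, both messages share the same keystream S_i, so C_i ⊕ C'_i = P_i ⊕ P'_i and thus P'_i = P_i ⊕ C_i ⊕ C'_i.
P'1: 0b00100110 ⊕ 0b01010100 ⊕ 0b00111100 = 0b01001110.
P'2: 0b10010011 ⊕ 0b10101100 ⊕ 0b00100011 = 0b00011100.
P'3: 0b10101011 ⊕ 0b10100111 ⊕ 0b11100111 = 0b11101011.
P'4: 0b00010000 ⊕ 0b11001001 ⊕ 0b01010010 = 0b10001011.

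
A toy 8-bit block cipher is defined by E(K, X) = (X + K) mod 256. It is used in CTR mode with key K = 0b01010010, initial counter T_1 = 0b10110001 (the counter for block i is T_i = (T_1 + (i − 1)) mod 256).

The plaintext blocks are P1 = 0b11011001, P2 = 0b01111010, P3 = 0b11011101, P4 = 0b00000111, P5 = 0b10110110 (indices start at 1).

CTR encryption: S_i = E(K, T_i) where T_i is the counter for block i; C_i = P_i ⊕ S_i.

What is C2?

C1: T = 0b10110001, S = E(K, T) = 0b00000011; 0b11011001 ⊕ 0b00000011 = 0b11011010.
C2: T = 0b10110010, S = E(K, T) = 0b00000100; 0b01111010 ⊕ 0b00000100 = 0b01111110.

C2 = 0b01111110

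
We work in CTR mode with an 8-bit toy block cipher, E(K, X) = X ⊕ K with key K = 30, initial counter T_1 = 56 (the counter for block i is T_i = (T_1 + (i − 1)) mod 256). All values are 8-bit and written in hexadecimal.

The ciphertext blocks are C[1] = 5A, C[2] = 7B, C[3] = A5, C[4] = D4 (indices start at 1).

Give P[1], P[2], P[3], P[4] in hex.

P[1] = 3C, P[2] = 1C, P[3] = CD, P[4] = BD

CTR decryption: S_i = E(K, T_i) where T_i is the counter for block i; P_i = C_i ⊕ S_i.
P[1]: T = 56, S = E(K, T) = 66; 5A ⊕ 66 = 3C.
P[2]: T = 57, S = E(K, T) = 67; 7B ⊕ 67 = 1C.
P[3]: T = 58, S = E(K, T) = 68; A5 ⊕ 68 = CD.
P[4]: T = 59, S = E(K, T) = 69; D4 ⊕ 69 = BD.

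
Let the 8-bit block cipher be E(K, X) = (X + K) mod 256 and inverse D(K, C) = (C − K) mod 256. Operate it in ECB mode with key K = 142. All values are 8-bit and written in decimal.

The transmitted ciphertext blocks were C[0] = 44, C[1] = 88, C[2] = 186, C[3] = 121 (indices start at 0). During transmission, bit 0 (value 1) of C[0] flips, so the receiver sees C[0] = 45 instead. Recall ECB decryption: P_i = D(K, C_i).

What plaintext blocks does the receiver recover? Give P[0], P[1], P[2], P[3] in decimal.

P[0] = 159, P[1] = 202, P[2] = 44, P[3] = 235

Only C[0] changed, to 45. In ECB, a change in C_i affects only P_i. Decrypting the received ciphertext:
P[0]: D(K, 45) = 159.
P[1]: D(K, 88) = 202.
P[2]: D(K, 186) = 44.
P[3]: D(K, 121) = 235.
Blocks that differ from the original plaintext: P[0].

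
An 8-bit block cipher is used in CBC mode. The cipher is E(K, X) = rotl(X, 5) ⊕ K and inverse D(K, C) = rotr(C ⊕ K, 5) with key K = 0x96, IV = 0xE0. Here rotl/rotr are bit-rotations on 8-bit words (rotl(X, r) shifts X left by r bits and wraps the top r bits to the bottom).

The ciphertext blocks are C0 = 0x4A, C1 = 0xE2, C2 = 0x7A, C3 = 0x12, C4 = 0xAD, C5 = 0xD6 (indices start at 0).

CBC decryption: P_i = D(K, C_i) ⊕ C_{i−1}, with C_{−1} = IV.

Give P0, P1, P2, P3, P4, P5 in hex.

P0 = 0x06, P1 = 0xE9, P2 = 0x85, P3 = 0x5E, P4 = 0xCB, P5 = 0xAF

P0: D(K, 0x4A) = 0xE6; 0xE6 ⊕ 0xE0 = 0x06.
P1: D(K, 0xE2) = 0xA3; 0xA3 ⊕ 0x4A = 0xE9.
P2: D(K, 0x7A) = 0x67; 0x67 ⊕ 0xE2 = 0x85.
P3: D(K, 0x12) = 0x24; 0x24 ⊕ 0x7A = 0x5E.
P4: D(K, 0xAD) = 0xD9; 0xD9 ⊕ 0x12 = 0xCB.
P5: D(K, 0xD6) = 0x02; 0x02 ⊕ 0xAD = 0xAF.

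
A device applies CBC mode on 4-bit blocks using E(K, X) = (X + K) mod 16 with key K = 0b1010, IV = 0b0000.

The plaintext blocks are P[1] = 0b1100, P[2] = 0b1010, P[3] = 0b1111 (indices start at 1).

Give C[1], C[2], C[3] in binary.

CBC encryption: C_i = E(K, P_i ⊕ C_{i−1}), with C_{0} = IV.
C[1]: P[1] ⊕ 0b0000 = 0b1100; E(K, 0b1100) = 0b0110.
C[2]: P[2] ⊕ 0b0110 = 0b1100; E(K, 0b1100) = 0b0110.
C[3]: P[3] ⊕ 0b0110 = 0b1001; E(K, 0b1001) = 0b0011.

C[1] = 0b0110, C[2] = 0b0110, C[3] = 0b0011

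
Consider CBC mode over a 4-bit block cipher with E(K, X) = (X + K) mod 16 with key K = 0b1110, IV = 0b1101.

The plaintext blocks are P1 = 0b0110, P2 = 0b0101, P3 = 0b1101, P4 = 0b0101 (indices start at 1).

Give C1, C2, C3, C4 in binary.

CBC encryption: C_i = E(K, P_i ⊕ C_{i−1}), with C_{0} = IV.
C1: P1 ⊕ 0b1101 = 0b1011; E(K, 0b1011) = 0b1001.
C2: P2 ⊕ 0b1001 = 0b1100; E(K, 0b1100) = 0b1010.
C3: P3 ⊕ 0b1010 = 0b0111; E(K, 0b0111) = 0b0101.
C4: P4 ⊕ 0b0101 = 0b0000; E(K, 0b0000) = 0b1110.

C1 = 0b1001, C2 = 0b1010, C3 = 0b0101, C4 = 0b1110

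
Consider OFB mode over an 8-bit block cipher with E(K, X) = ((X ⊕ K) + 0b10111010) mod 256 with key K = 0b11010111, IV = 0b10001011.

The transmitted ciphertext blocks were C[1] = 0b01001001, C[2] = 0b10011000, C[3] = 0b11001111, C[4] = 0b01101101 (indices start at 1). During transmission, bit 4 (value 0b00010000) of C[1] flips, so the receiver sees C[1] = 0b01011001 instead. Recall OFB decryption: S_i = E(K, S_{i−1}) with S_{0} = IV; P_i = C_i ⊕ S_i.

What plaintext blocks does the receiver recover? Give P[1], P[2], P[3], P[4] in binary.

P[1] = 0b01001111, P[2] = 0b11100011, P[3] = 0b10101001, P[4] = 0b00000110

Only C[1] changed, to 0b01011001. In OFB, a change in C_i flips the same bit in P_i only; the keystream is unaffected. Decrypting the received ciphertext:
P[1]: S = E(K, 0b10001011) = 0b00010110; 0b01011001 ⊕ 0b00010110 = 0b01001111.
P[2]: S = E(K, 0b00010110) = 0b01111011; 0b10011000 ⊕ 0b01111011 = 0b11100011.
P[3]: S = E(K, 0b01111011) = 0b01100110; 0b11001111 ⊕ 0b01100110 = 0b10101001.
P[4]: S = E(K, 0b01100110) = 0b01101011; 0b01101101 ⊕ 0b01101011 = 0b00000110.
Blocks that differ from the original plaintext: P[1].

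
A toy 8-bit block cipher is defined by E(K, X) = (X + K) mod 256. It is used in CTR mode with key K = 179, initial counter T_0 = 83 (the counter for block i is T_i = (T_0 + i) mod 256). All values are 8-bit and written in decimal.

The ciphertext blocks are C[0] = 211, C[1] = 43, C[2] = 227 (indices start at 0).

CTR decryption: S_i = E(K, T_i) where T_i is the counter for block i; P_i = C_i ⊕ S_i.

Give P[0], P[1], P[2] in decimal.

P[0] = 213, P[1] = 44, P[2] = 235

P[0]: T = 83, S = E(K, T) = 6; 211 ⊕ 6 = 213.
P[1]: T = 84, S = E(K, T) = 7; 43 ⊕ 7 = 44.
P[2]: T = 85, S = E(K, T) = 8; 227 ⊕ 8 = 235.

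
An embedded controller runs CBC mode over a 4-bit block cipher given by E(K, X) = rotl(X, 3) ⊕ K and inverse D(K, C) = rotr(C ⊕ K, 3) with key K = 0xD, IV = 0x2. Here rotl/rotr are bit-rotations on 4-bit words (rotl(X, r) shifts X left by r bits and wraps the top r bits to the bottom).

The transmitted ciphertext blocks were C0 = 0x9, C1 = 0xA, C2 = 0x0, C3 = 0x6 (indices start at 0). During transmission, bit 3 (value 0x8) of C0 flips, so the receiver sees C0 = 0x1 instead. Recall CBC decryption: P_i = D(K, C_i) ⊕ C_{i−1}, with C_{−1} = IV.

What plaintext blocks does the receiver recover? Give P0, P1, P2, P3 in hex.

Only C0 changed, to 0x1. In CBC, a change in C_i garbles P_i and flips the same bit in P_{i+1}. Decrypting the received ciphertext:
P0: D(K, 0x1) = 0x9; 0x9 ⊕ 0x2 = 0xB.
P1: D(K, 0xA) = 0xE; 0xE ⊕ 0x1 = 0xF.
P2: D(K, 0x0) = 0xB; 0xB ⊕ 0xA = 0x1.
P3: D(K, 0x6) = 0x7; 0x7 ⊕ 0x0 = 0x7.
Blocks that differ from the original plaintext: P0, P1.

P0 = 0xB, P1 = 0xF, P2 = 0x1, P3 = 0x7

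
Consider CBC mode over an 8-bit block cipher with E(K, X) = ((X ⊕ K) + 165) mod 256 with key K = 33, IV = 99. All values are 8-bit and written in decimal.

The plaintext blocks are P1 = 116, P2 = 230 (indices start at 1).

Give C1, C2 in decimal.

C1 = 219, C2 = 193

CBC encryption: C_i = E(K, P_i ⊕ C_{i−1}), with C_{0} = IV.
C1: P1 ⊕ 99 = 23; E(K, 23) = 219.
C2: P2 ⊕ 219 = 61; E(K, 61) = 193.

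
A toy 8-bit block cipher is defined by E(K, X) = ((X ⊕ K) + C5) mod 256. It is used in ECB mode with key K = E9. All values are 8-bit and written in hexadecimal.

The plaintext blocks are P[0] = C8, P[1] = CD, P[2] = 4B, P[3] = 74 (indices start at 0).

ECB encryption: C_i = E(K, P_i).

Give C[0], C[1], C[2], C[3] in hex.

C[0]: E(K, C8) = E6.
C[1]: E(K, CD) = E9.
C[2]: E(K, 4B) = 67.
C[3]: E(K, 74) = 62.

C[0] = E6, C[1] = E9, C[2] = 67, C[3] = 62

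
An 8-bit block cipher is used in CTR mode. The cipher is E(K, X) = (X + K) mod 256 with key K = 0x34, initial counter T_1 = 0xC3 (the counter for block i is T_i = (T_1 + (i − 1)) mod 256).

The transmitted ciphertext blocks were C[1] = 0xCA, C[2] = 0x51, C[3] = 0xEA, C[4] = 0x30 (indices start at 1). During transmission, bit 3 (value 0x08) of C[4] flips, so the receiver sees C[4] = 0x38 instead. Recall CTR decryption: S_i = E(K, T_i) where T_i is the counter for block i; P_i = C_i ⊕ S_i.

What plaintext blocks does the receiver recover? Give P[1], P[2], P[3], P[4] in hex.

Only C[4] changed, to 0x38. In CTR, a change in C_i flips the same bit in P_i only; the keystream is unaffected. Decrypting the received ciphertext:
P[1]: T = 0xC3, S = E(K, T) = 0xF7; 0xCA ⊕ 0xF7 = 0x3D.
P[2]: T = 0xC4, S = E(K, T) = 0xF8; 0x51 ⊕ 0xF8 = 0xA9.
P[3]: T = 0xC5, S = E(K, T) = 0xF9; 0xEA ⊕ 0xF9 = 0x13.
P[4]: T = 0xC6, S = E(K, T) = 0xFA; 0x38 ⊕ 0xFA = 0xC2.
Blocks that differ from the original plaintext: P[4].

P[1] = 0x3D, P[2] = 0xA9, P[3] = 0x13, P[4] = 0xC2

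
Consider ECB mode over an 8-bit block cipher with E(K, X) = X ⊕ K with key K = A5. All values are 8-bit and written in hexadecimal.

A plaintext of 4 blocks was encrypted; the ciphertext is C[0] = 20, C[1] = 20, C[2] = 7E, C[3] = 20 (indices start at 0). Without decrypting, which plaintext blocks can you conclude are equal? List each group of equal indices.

P[0] = P[1] = P[3]

ECB encrypts each block independently with the same key, so equal ciphertext blocks imply equal plaintext blocks.
C[0] = C[1] = C[3] = 20, so P[0] = P[1] = P[3].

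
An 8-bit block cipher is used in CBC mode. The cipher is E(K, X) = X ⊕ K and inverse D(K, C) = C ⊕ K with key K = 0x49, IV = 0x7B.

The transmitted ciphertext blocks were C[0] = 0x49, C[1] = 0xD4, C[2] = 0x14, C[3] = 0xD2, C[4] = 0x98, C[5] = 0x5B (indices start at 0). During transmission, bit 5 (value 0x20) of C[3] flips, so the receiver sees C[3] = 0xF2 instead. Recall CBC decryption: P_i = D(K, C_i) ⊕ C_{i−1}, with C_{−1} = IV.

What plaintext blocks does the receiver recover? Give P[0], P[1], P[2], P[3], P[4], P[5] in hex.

P[0] = 0x7B, P[1] = 0xD4, P[2] = 0x89, P[3] = 0xAF, P[4] = 0x23, P[5] = 0x8A

Only C[3] changed, to 0xF2. In CBC, a change in C_i garbles P_i and flips the same bit in P_{i+1}. Decrypting the received ciphertext:
P[0]: D(K, 0x49) = 0x00; 0x00 ⊕ 0x7B = 0x7B.
P[1]: D(K, 0xD4) = 0x9D; 0x9D ⊕ 0x49 = 0xD4.
P[2]: D(K, 0x14) = 0x5D; 0x5D ⊕ 0xD4 = 0x89.
P[3]: D(K, 0xF2) = 0xBB; 0xBB ⊕ 0x14 = 0xAF.
P[4]: D(K, 0x98) = 0xD1; 0xD1 ⊕ 0xF2 = 0x23.
P[5]: D(K, 0x5B) = 0x12; 0x12 ⊕ 0x98 = 0x8A.
Blocks that differ from the original plaintext: P[3], P[4].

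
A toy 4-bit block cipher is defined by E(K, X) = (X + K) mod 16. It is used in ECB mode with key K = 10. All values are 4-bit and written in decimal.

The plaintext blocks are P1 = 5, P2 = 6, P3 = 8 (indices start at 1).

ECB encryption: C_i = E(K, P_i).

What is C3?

C3: E(K, 8) = 2.

C3 = 2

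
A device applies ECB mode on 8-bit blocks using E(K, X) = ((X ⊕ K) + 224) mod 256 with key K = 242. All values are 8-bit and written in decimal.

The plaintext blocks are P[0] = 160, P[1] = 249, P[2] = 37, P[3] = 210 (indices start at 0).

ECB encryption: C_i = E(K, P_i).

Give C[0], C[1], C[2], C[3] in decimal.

C[0]: E(K, 160) = 50.
C[1]: E(K, 249) = 235.
C[2]: E(K, 37) = 183.
C[3]: E(K, 210) = 0.

C[0] = 50, C[1] = 235, C[2] = 183, C[3] = 0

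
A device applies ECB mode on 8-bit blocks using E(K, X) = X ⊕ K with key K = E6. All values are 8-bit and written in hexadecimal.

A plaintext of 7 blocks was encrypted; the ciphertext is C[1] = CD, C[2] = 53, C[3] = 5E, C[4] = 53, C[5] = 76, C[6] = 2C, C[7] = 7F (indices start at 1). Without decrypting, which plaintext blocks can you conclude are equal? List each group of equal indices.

P[2] = P[4]

ECB encrypts each block independently with the same key, so equal ciphertext blocks imply equal plaintext blocks.
C[2] = C[4] = 53, so P[2] = P[4].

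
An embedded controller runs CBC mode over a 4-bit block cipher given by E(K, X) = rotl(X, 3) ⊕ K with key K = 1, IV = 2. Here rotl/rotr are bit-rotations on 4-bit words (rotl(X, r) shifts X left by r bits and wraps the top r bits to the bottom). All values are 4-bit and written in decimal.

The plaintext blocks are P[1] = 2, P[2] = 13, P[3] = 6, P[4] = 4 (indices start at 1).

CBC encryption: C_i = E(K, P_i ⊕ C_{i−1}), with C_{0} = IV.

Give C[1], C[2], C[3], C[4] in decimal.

C[1]: P[1] ⊕ 2 = 0; E(K, 0) = 1.
C[2]: P[2] ⊕ 1 = 12; E(K, 12) = 7.
C[3]: P[3] ⊕ 7 = 1; E(K, 1) = 9.
C[4]: P[4] ⊕ 9 = 13; E(K, 13) = 15.

C[1] = 1, C[2] = 7, C[3] = 9, C[4] = 15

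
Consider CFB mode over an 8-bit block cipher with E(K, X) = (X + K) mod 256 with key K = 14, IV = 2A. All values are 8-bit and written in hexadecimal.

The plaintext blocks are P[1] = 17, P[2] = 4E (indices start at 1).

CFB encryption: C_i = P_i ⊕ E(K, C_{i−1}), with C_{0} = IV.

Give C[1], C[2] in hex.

C[1]: E(K, 2A) = 3E; 17 ⊕ 3E = 29.
C[2]: E(K, 29) = 3D; 4E ⊕ 3D = 73.

C[1] = 29, C[2] = 73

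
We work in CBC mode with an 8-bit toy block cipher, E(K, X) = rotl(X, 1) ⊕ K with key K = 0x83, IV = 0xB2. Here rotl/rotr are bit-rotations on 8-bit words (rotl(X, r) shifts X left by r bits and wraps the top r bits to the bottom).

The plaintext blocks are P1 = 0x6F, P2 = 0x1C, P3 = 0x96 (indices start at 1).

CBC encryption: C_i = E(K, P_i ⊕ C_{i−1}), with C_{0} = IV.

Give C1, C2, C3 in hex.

C1 = 0x38, C2 = 0xCB, C3 = 0x39

C1: P1 ⊕ 0xB2 = 0xDD; E(K, 0xDD) = 0x38.
C2: P2 ⊕ 0x38 = 0x24; E(K, 0x24) = 0xCB.
C3: P3 ⊕ 0xCB = 0x5D; E(K, 0x5D) = 0x39.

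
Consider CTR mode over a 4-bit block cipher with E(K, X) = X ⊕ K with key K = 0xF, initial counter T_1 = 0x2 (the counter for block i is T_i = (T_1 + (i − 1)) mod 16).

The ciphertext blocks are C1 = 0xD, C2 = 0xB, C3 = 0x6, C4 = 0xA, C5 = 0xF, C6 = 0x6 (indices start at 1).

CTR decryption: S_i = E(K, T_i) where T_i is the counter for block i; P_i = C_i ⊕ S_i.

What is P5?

P5 = 0x6

P5: T = 0x6, S = E(K, T) = 0x9; 0xF ⊕ 0x9 = 0x6.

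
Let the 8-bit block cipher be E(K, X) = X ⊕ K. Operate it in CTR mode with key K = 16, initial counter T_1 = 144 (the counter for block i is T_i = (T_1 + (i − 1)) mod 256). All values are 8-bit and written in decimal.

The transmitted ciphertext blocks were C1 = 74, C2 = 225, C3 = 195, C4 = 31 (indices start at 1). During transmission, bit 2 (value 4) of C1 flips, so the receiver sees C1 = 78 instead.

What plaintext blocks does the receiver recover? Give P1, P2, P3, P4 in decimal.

P1 = 206, P2 = 96, P3 = 65, P4 = 156

CTR decryption: S_i = E(K, T_i) where T_i is the counter for block i; P_i = C_i ⊕ S_i.
Only C1 changed, to 78. In CTR, a change in C_i flips the same bit in P_i only; the keystream is unaffected. Decrypting the received ciphertext:
P1: T = 144, S = E(K, T) = 128; 78 ⊕ 128 = 206.
P2: T = 145, S = E(K, T) = 129; 225 ⊕ 129 = 96.
P3: T = 146, S = E(K, T) = 130; 195 ⊕ 130 = 65.
P4: T = 147, S = E(K, T) = 131; 31 ⊕ 131 = 156.
Blocks that differ from the original plaintext: P1.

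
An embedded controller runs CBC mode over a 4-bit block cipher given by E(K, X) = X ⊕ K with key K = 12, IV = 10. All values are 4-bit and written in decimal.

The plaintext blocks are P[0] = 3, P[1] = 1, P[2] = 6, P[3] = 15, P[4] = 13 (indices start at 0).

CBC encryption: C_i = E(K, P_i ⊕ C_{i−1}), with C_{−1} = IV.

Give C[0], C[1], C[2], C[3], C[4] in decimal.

C[0] = 5, C[1] = 8, C[2] = 2, C[3] = 1, C[4] = 0

C[0]: P[0] ⊕ 10 = 9; E(K, 9) = 5.
C[1]: P[1] ⊕ 5 = 4; E(K, 4) = 8.
C[2]: P[2] ⊕ 8 = 14; E(K, 14) = 2.
C[3]: P[3] ⊕ 2 = 13; E(K, 13) = 1.
C[4]: P[4] ⊕ 1 = 12; E(K, 12) = 0.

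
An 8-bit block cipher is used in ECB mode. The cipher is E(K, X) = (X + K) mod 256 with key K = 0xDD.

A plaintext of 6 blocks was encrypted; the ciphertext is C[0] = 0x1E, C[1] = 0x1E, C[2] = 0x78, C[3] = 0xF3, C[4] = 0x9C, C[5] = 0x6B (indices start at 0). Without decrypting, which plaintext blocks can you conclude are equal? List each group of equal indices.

ECB encrypts each block independently with the same key, so equal ciphertext blocks imply equal plaintext blocks.
C[0] = C[1] = 0x1E, so P[0] = P[1].

P[0] = P[1]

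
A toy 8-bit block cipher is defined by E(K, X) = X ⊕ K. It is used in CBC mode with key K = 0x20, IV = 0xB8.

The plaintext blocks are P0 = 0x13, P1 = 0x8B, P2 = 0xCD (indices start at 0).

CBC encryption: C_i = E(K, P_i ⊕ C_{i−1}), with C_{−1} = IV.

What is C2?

C2 = 0xCD

C0: P0 ⊕ 0xB8 = 0xAB; E(K, 0xAB) = 0x8B.
C1: P1 ⊕ 0x8B = 0x00; E(K, 0x00) = 0x20.
C2: P2 ⊕ 0x20 = 0xED; E(K, 0xED) = 0xCD.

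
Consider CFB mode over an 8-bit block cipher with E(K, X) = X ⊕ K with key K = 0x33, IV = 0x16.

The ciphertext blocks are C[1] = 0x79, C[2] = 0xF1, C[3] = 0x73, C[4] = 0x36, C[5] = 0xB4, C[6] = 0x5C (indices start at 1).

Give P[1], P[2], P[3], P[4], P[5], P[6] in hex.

CFB decryption: P_i = C_i ⊕ E(K, C_{i−1}), with C_{0} = IV.
P[1]: E(K, 0x16) = 0x25; 0x79 ⊕ 0x25 = 0x5C.
P[2]: E(K, 0x79) = 0x4A; 0xF1 ⊕ 0x4A = 0xBB.
P[3]: E(K, 0xF1) = 0xC2; 0x73 ⊕ 0xC2 = 0xB1.
P[4]: E(K, 0x73) = 0x40; 0x36 ⊕ 0x40 = 0x76.
P[5]: E(K, 0x36) = 0x05; 0xB4 ⊕ 0x05 = 0xB1.
P[6]: E(K, 0xB4) = 0x87; 0x5C ⊕ 0x87 = 0xDB.

P[1] = 0x5C, P[2] = 0xBB, P[3] = 0xB1, P[4] = 0x76, P[5] = 0xB1, P[6] = 0xDB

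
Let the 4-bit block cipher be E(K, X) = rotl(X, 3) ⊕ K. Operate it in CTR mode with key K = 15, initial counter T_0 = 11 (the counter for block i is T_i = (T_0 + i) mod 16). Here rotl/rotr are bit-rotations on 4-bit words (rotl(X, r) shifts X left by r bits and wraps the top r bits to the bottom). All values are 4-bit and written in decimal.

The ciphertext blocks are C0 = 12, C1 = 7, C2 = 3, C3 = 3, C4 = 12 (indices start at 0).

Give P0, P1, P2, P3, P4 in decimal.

CTR decryption: S_i = E(K, T_i) where T_i is the counter for block i; P_i = C_i ⊕ S_i.
P0: T = 11, S = E(K, T) = 2; 12 ⊕ 2 = 14.
P1: T = 12, S = E(K, T) = 9; 7 ⊕ 9 = 14.
P2: T = 13, S = E(K, T) = 1; 3 ⊕ 1 = 2.
P3: T = 14, S = E(K, T) = 8; 3 ⊕ 8 = 11.
P4: T = 15, S = E(K, T) = 0; 12 ⊕ 0 = 12.

P0 = 14, P1 = 14, P2 = 2, P3 = 11, P4 = 12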